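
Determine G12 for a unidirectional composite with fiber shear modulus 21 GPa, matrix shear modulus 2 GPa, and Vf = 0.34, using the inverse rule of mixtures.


1/G12 = Vf/Gf + (1-Vf)/Gm = 0.34/21 + 0.66/2
G12 = 2.89 GPa

2.89 GPa


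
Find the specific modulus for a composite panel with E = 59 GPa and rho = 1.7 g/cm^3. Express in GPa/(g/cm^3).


Specific stiffness = E/rho = 59/1.7 = 34.7 GPa/(g/cm^3)

34.7 GPa/(g/cm^3)


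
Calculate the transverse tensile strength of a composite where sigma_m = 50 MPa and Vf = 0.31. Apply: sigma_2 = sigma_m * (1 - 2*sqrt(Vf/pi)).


factor = 1 - 2*sqrt(0.31/pi) = 0.3717
sigma_2 = 50 * 0.3717 = 18.59 MPa

18.59 MPa


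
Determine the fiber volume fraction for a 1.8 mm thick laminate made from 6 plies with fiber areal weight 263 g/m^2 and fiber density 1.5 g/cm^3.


Vf = n * FAW / (rho_f * h * 1000) = 6 * 263 / (1.5 * 1.8 * 1000) = 0.5844

0.5844


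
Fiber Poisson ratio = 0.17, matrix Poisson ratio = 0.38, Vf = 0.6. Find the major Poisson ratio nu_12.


nu_12 = nu_f*Vf + nu_m*(1-Vf) = 0.17*0.6 + 0.38*0.4 = 0.254

0.254


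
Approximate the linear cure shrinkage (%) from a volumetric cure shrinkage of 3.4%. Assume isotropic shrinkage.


Linear shrinkage ≈ vol_shrink/3 = 3.4/3 = 1.133%

1.133%


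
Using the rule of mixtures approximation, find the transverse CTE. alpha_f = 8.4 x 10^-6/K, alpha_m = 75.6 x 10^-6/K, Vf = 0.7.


alpha_2 = alpha_f*Vf + alpha_m*(1-Vf) = 8.4*0.7 + 75.6*0.3 = 28.6 x 10^-6/K

28.6 x 10^-6/K


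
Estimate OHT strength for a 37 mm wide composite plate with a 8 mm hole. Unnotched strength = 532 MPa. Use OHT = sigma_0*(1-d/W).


OHT = sigma_0*(1-d/W) = 532*(1-8/37) = 417.0 MPa

417.0 MPa


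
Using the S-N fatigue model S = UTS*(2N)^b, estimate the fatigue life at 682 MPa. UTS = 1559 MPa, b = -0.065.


N = 0.5 * (S/UTS)^(1/b) = 0.5 * (682/1559)^(1/-0.065) = 167107.8231 cycles

167107.8231 cycles


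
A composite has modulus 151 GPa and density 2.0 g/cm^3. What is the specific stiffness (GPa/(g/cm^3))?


Specific stiffness = E/rho = 151/2.0 = 75.5 GPa/(g/cm^3)

75.5 GPa/(g/cm^3)


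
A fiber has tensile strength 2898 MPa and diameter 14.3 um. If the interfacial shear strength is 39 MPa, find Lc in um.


Lc = sigma_f * d / (2 * tau_i) = 2898 * 14.3 / (2 * 39) = 531.3 um

531.3 um


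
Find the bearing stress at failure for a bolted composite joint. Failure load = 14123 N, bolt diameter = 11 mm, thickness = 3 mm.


sigma_br = F/(d*h) = 14123/(11*3) = 428.0 MPa

428.0 MPa


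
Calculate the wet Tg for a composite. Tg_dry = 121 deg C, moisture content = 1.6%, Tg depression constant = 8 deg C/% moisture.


Tg_wet = Tg_dry - k*moisture = 121 - 8*1.6 = 108.2 deg C

108.2 deg C


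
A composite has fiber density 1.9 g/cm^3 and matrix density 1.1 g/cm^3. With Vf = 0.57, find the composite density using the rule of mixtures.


rho_c = rho_f*Vf + rho_m*(1-Vf) = 1.9*0.57 + 1.1*0.43 = 1.556 g/cm^3

1.556 g/cm^3


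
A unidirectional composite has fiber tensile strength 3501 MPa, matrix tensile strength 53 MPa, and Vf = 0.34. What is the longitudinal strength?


sigma_1 = sigma_f*Vf + sigma_m*(1-Vf) = 3501*0.34 + 53*0.66 = 1225.3 MPa

1225.3 MPa


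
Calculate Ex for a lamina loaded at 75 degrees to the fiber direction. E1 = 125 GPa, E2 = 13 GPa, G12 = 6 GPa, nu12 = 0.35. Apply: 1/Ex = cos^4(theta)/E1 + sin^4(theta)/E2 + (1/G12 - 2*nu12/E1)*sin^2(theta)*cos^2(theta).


cos^4(75) = 0.004487, sin^4(75) = 0.870513, sin^2(75)*cos^2(75) = 0.0625
1/G12 - 2*nu12/E1 = 1/6 - 2*0.35/125 = 0.161067 GPa^-1
1/Ex = 0.004487/125 + 0.870513/13 + 0.161067*0.0625 = 0.0770651 GPa^-1
Ex = 12.98 GPa

12.98 GPa


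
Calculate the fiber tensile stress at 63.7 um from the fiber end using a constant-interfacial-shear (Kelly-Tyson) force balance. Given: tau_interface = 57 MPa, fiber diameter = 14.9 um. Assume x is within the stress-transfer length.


Force balance: sigma_f * (pi*d^2/4) = tau * (pi*d) * x  ->  sigma_f = 4 * tau * x / d
sigma_f = 4 * 57 * 63.7 / 14.9 = 974.7 MPa

974.7 MPa


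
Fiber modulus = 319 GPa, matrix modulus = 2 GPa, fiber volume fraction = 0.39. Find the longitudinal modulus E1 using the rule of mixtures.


E1 = Ef*Vf + Em*(1-Vf) = 319*0.39 + 2*0.61 = 125.63 GPa

125.63 GPa


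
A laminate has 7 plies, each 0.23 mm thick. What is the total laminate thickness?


h = n * t_ply = 7 * 0.23 = 1.61 mm

1.61 mm


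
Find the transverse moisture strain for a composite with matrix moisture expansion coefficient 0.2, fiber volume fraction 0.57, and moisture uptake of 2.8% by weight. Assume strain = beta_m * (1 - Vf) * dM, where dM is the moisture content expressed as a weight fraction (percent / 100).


dM = 2.8/100 = 0.028
strain = beta_m * (1-Vf) * dM = 0.2 * 0.43 * 0.028 = 0.002408

0.002408


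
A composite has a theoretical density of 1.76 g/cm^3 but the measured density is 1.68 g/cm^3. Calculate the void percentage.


Void% = (rho_theo - rho_actual)/rho_theo * 100 = (1.76 - 1.68)/1.76 * 100 = 4.55%

4.55%


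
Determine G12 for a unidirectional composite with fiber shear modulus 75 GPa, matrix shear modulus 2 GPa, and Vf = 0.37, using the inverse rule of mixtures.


1/G12 = Vf/Gf + (1-Vf)/Gm = 0.37/75 + 0.63/2
G12 = 3.13 GPa

3.13 GPa


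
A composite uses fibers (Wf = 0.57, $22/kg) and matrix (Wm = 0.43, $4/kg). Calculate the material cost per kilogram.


Cost = cost_f*Wf + cost_m*Wm = 22*0.57 + 4*0.43 = $14.26/kg

$14.26/kg


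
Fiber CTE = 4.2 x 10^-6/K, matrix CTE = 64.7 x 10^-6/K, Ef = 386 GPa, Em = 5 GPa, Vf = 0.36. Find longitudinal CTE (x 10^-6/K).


E1 = Ef*Vf + Em*(1-Vf) = 142.16
alpha_1 = (alpha_f*Ef*Vf + alpha_m*Em*(1-Vf))/E1 = 5.56 x 10^-6/K

5.56 x 10^-6/K


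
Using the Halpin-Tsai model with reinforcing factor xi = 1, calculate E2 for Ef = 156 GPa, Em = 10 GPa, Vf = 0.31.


eta = (Ef/Em - 1)/(Ef/Em + xi) = (15.6 - 1)/(15.6 + 1) = 0.8795
E2 = Em*(1+xi*eta*Vf)/(1-eta*Vf) = 17.5 GPa

17.5 GPa


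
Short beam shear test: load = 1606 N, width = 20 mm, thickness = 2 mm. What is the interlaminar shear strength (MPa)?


ILSS = 3F/(4bh) = 3*1606/(4*20*2) = 30.11 MPa

30.11 MPa


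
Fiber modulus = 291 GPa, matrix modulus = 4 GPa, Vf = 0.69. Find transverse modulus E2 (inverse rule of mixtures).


1/E2 = Vf/Ef + (1-Vf)/Em = 0.69/291 + 0.31/4
E2 = 12.52 GPa

12.52 GPa


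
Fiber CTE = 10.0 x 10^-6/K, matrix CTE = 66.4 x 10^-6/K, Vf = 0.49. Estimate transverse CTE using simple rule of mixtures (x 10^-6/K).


alpha_2 = alpha_f*Vf + alpha_m*(1-Vf) = 10.0*0.49 + 66.4*0.51 = 38.8 x 10^-6/K

38.8 x 10^-6/K


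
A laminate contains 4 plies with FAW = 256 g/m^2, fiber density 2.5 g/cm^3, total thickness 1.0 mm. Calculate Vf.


Vf = n * FAW / (rho_f * h * 1000) = 4 * 256 / (2.5 * 1.0 * 1000) = 0.4096

0.4096


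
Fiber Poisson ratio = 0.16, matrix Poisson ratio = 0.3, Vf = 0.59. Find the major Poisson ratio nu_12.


nu_12 = nu_f*Vf + nu_m*(1-Vf) = 0.16*0.59 + 0.3*0.41 = 0.2174

0.2174


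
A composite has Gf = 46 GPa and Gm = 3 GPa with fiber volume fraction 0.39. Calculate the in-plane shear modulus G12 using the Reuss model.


1/G12 = Vf/Gf + (1-Vf)/Gm = 0.39/46 + 0.61/3
G12 = 4.72 GPa

4.72 GPa


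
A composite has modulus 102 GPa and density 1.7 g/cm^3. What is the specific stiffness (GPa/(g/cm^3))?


Specific stiffness = E/rho = 102/1.7 = 60.0 GPa/(g/cm^3)

60.0 GPa/(g/cm^3)


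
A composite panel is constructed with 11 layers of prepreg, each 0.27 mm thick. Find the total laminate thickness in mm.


h = n * t_ply = 11 * 0.27 = 2.97 mm

2.97 mm


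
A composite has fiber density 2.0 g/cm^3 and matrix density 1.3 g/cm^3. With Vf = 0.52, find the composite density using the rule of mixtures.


rho_c = rho_f*Vf + rho_m*(1-Vf) = 2.0*0.52 + 1.3*0.48 = 1.664 g/cm^3

1.664 g/cm^3


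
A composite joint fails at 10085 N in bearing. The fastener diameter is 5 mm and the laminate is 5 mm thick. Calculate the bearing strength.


sigma_br = F/(d*h) = 10085/(5*5) = 403.4 MPa

403.4 MPa


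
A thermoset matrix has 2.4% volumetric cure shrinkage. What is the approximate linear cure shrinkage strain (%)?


Linear shrinkage ≈ vol_shrink/3 = 2.4/3 = 0.8%

0.8%


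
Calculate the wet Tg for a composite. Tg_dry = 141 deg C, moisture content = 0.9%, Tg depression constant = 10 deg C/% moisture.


Tg_wet = Tg_dry - k*moisture = 141 - 10*0.9 = 132.0 deg C

132.0 deg C


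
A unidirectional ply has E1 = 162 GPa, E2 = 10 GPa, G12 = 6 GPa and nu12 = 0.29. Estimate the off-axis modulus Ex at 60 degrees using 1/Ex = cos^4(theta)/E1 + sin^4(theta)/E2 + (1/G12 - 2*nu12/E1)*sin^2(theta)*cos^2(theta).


cos^4(60) = 0.0625, sin^4(60) = 0.5625, sin^2(60)*cos^2(60) = 0.1875
1/G12 - 2*nu12/E1 = 1/6 - 2*0.29/162 = 0.163086 GPa^-1
1/Ex = 0.0625/162 + 0.5625/10 + 0.163086*0.1875 = 0.0872145 GPa^-1
Ex = 11.47 GPa

11.47 GPa


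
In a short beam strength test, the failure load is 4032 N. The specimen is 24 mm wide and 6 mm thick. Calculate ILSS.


ILSS = 3F/(4bh) = 3*4032/(4*24*6) = 21.0 MPa

21.0 MPa


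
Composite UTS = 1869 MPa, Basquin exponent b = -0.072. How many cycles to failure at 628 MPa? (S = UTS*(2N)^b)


N = 0.5 * (S/UTS)^(1/b) = 0.5 * (628/1869)^(1/-0.072) = 1.8943e+06 cycles

1.8943e+06 cycles


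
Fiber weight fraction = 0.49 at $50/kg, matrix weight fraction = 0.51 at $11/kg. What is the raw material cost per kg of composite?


Cost = cost_f*Wf + cost_m*Wm = 50*0.49 + 11*0.51 = $30.11/kg

$30.11/kg


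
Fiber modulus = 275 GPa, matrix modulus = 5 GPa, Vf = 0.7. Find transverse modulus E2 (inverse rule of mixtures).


1/E2 = Vf/Ef + (1-Vf)/Em = 0.7/275 + 0.3/5
E2 = 15.99 GPa

15.99 GPa


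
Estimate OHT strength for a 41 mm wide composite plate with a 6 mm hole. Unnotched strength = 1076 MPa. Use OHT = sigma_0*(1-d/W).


OHT = sigma_0*(1-d/W) = 1076*(1-6/41) = 918.5 MPa

918.5 MPa


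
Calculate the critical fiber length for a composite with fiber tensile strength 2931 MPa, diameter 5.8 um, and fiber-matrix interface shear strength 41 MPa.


Lc = sigma_f * d / (2 * tau_i) = 2931 * 5.8 / (2 * 41) = 207.3 um

207.3 um


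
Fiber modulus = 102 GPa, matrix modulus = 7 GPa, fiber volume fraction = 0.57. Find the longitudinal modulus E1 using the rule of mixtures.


E1 = Ef*Vf + Em*(1-Vf) = 102*0.57 + 7*0.43 = 61.15 GPa

61.15 GPa


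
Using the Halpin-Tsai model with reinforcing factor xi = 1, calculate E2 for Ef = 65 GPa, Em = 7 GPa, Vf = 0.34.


eta = (Ef/Em - 1)/(Ef/Em + xi) = (9.2857 - 1)/(9.2857 + 1) = 0.8056
E2 = Em*(1+xi*eta*Vf)/(1-eta*Vf) = 12.28 GPa

12.28 GPa


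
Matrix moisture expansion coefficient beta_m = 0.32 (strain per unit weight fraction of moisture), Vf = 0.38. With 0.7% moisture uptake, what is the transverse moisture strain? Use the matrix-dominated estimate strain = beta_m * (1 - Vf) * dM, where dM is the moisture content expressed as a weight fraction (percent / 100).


dM = 0.7/100 = 0.007
strain = beta_m * (1-Vf) * dM = 0.32 * 0.62 * 0.007 = 0.0013888

0.0013888


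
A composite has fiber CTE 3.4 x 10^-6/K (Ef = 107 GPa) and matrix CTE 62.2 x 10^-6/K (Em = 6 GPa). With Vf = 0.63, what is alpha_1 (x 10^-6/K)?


E1 = Ef*Vf + Em*(1-Vf) = 69.63
alpha_1 = (alpha_f*Ef*Vf + alpha_m*Em*(1-Vf))/E1 = 5.27 x 10^-6/K

5.27 x 10^-6/K


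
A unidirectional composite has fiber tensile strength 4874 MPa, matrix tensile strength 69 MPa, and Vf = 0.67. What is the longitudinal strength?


sigma_1 = sigma_f*Vf + sigma_m*(1-Vf) = 4874*0.67 + 69*0.33 = 3288.4 MPa

3288.4 MPa


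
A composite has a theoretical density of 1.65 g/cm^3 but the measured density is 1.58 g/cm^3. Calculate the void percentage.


Void% = (rho_theo - rho_actual)/rho_theo * 100 = (1.65 - 1.58)/1.65 * 100 = 4.24%

4.24%


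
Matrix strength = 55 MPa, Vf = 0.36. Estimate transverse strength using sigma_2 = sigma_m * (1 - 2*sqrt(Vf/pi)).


factor = 1 - 2*sqrt(0.36/pi) = 0.323
sigma_2 = 55 * 0.323 = 17.76 MPa

17.76 MPa


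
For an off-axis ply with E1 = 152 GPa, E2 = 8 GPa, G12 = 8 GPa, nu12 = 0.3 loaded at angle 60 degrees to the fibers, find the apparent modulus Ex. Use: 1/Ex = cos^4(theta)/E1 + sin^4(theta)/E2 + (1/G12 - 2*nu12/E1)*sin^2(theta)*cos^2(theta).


cos^4(60) = 0.0625, sin^4(60) = 0.5625, sin^2(60)*cos^2(60) = 0.1875
1/G12 - 2*nu12/E1 = 1/8 - 2*0.3/152 = 0.121053 GPa^-1
1/Ex = 0.0625/152 + 0.5625/8 + 0.121053*0.1875 = 0.0934211 GPa^-1
Ex = 10.7 GPa

10.7 GPa


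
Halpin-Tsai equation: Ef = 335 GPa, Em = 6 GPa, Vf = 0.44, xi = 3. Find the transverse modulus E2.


eta = (Ef/Em - 1)/(Ef/Em + xi) = (55.8333 - 1)/(55.8333 + 3) = 0.932
E2 = Em*(1+xi*eta*Vf)/(1-eta*Vf) = 22.68 GPa

22.68 GPa


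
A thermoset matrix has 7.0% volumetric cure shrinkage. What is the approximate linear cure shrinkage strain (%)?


Linear shrinkage ≈ vol_shrink/3 = 7.0/3 = 2.333%

2.333%


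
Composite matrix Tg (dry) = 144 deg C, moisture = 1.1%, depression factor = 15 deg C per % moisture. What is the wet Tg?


Tg_wet = Tg_dry - k*moisture = 144 - 15*1.1 = 127.5 deg C

127.5 deg C


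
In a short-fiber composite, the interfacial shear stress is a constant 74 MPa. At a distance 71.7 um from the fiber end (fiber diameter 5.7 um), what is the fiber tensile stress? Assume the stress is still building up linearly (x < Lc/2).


Force balance: sigma_f * (pi*d^2/4) = tau * (pi*d) * x  ->  sigma_f = 4 * tau * x / d
sigma_f = 4 * 74 * 71.7 / 5.7 = 3723.4 MPa

3723.4 MPa


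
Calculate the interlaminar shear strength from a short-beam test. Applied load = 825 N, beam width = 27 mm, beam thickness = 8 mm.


ILSS = 3F/(4bh) = 3*825/(4*27*8) = 2.86 MPa

2.86 MPa


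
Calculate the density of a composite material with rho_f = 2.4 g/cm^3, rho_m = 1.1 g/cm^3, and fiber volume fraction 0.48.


rho_c = rho_f*Vf + rho_m*(1-Vf) = 2.4*0.48 + 1.1*0.52 = 1.724 g/cm^3

1.724 g/cm^3


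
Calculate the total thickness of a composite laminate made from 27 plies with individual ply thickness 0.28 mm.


h = n * t_ply = 27 * 0.28 = 7.56 mm

7.56 mm


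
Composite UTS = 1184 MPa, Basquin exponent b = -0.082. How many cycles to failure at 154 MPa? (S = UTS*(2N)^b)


N = 0.5 * (S/UTS)^(1/b) = 0.5 * (154/1184)^(1/-0.082) = 3.1753e+10 cycles

3.1753e+10 cycles


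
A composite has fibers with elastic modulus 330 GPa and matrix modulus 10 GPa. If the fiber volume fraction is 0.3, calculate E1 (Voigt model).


E1 = Ef*Vf + Em*(1-Vf) = 330*0.3 + 10*0.7 = 106.0 GPa

106.0 GPa


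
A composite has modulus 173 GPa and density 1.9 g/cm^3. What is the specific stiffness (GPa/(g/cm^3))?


Specific stiffness = E/rho = 173/1.9 = 91.1 GPa/(g/cm^3)

91.1 GPa/(g/cm^3)


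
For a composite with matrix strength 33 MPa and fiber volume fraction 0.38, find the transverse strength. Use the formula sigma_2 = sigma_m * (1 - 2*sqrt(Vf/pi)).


factor = 1 - 2*sqrt(0.38/pi) = 0.3044
sigma_2 = 33 * 0.3044 = 10.05 MPa

10.05 MPa


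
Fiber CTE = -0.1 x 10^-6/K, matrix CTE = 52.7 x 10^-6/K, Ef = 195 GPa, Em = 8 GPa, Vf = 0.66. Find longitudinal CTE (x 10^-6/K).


E1 = Ef*Vf + Em*(1-Vf) = 131.42
alpha_1 = (alpha_f*Ef*Vf + alpha_m*Em*(1-Vf))/E1 = 0.99 x 10^-6/K

0.99 x 10^-6/K


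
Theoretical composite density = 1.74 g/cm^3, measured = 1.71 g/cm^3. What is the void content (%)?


Void% = (rho_theo - rho_actual)/rho_theo * 100 = (1.74 - 1.71)/1.74 * 100 = 1.72%

1.72%


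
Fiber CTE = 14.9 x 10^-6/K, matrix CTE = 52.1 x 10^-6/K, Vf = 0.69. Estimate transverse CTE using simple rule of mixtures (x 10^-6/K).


alpha_2 = alpha_f*Vf + alpha_m*(1-Vf) = 14.9*0.69 + 52.1*0.31 = 26.4 x 10^-6/K

26.4 x 10^-6/K


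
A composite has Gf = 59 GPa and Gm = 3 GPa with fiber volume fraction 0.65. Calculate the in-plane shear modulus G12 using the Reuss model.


1/G12 = Vf/Gf + (1-Vf)/Gm = 0.65/59 + 0.35/3
G12 = 7.83 GPa

7.83 GPa


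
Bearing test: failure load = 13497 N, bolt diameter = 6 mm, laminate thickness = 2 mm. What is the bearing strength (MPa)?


sigma_br = F/(d*h) = 13497/(6*2) = 1124.8 MPa

1124.8 MPa


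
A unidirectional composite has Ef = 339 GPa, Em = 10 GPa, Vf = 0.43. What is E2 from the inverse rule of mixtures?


1/E2 = Vf/Ef + (1-Vf)/Em = 0.43/339 + 0.57/10
E2 = 17.16 GPa

17.16 GPa


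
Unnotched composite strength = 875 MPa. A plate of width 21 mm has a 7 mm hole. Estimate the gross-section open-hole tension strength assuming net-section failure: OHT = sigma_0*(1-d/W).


OHT = sigma_0*(1-d/W) = 875*(1-7/21) = 583.3 MPa

583.3 MPa


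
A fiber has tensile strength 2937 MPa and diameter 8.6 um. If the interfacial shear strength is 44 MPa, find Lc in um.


Lc = sigma_f * d / (2 * tau_i) = 2937 * 8.6 / (2 * 44) = 287.0 um

287.0 um


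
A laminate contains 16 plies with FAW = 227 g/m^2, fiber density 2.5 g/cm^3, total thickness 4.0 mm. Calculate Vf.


Vf = n * FAW / (rho_f * h * 1000) = 16 * 227 / (2.5 * 4.0 * 1000) = 0.3632

0.3632


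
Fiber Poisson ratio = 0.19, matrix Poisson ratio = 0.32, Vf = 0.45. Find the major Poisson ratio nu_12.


nu_12 = nu_f*Vf + nu_m*(1-Vf) = 0.19*0.45 + 0.32*0.55 = 0.2615

0.2615


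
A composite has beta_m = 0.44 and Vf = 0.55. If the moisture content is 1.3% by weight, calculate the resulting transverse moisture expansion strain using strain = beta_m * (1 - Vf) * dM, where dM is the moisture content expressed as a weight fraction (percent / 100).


dM = 1.3/100 = 0.013
strain = beta_m * (1-Vf) * dM = 0.44 * 0.45 * 0.013 = 0.002574

0.002574


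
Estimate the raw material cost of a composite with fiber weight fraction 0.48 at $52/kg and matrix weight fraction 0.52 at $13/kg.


Cost = cost_f*Wf + cost_m*Wm = 52*0.48 + 13*0.52 = $31.72/kg

$31.72/kg


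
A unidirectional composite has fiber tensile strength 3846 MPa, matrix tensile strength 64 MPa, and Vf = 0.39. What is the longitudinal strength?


sigma_1 = sigma_f*Vf + sigma_m*(1-Vf) = 3846*0.39 + 64*0.61 = 1539.0 MPa

1539.0 MPa


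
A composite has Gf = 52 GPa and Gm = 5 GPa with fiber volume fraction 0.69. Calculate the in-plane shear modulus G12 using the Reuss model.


1/G12 = Vf/Gf + (1-Vf)/Gm = 0.69/52 + 0.31/5
G12 = 13.29 GPa

13.29 GPa


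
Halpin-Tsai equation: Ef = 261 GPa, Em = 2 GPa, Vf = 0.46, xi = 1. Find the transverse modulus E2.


eta = (Ef/Em - 1)/(Ef/Em + xi) = (130.5 - 1)/(130.5 + 1) = 0.9848
E2 = Em*(1+xi*eta*Vf)/(1-eta*Vf) = 5.31 GPa

5.31 GPa


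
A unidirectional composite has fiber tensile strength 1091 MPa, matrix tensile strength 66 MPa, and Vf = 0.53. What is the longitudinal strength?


sigma_1 = sigma_f*Vf + sigma_m*(1-Vf) = 1091*0.53 + 66*0.47 = 609.3 MPa

609.3 MPa


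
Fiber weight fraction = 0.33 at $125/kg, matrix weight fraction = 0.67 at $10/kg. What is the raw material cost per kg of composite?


Cost = cost_f*Wf + cost_m*Wm = 125*0.33 + 10*0.67 = $47.95/kg

$47.95/kg


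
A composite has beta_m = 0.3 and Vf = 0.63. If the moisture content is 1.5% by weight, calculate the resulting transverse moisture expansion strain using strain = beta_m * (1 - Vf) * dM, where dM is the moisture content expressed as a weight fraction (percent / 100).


dM = 1.5/100 = 0.015
strain = beta_m * (1-Vf) * dM = 0.3 * 0.37 * 0.015 = 0.001665

0.001665


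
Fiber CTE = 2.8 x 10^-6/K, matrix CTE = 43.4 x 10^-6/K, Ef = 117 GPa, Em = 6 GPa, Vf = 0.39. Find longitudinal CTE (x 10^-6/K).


E1 = Ef*Vf + Em*(1-Vf) = 49.29
alpha_1 = (alpha_f*Ef*Vf + alpha_m*Em*(1-Vf))/E1 = 5.81 x 10^-6/K

5.81 x 10^-6/K


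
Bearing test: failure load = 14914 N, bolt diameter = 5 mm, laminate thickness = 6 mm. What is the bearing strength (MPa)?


sigma_br = F/(d*h) = 14914/(5*6) = 497.1 MPa

497.1 MPa


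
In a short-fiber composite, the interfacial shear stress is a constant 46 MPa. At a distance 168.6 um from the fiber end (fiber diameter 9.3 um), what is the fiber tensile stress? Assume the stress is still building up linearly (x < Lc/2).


Force balance: sigma_f * (pi*d^2/4) = tau * (pi*d) * x  ->  sigma_f = 4 * tau * x / d
sigma_f = 4 * 46 * 168.6 / 9.3 = 3335.7 MPa

3335.7 MPa


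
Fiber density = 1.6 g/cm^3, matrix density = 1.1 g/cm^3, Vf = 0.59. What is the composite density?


rho_c = rho_f*Vf + rho_m*(1-Vf) = 1.6*0.59 + 1.1*0.41 = 1.395 g/cm^3

1.395 g/cm^3


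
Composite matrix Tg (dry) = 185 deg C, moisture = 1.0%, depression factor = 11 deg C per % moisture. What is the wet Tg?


Tg_wet = Tg_dry - k*moisture = 185 - 11*1.0 = 174.0 deg C

174.0 deg C


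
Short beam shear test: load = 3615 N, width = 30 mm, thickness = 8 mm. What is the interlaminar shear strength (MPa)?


ILSS = 3F/(4bh) = 3*3615/(4*30*8) = 11.3 MPa

11.3 MPa


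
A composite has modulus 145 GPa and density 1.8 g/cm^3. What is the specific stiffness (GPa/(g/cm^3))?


Specific stiffness = E/rho = 145/1.8 = 80.6 GPa/(g/cm^3)

80.6 GPa/(g/cm^3)


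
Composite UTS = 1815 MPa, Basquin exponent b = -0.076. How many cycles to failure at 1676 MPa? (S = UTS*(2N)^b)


N = 0.5 * (S/UTS)^(1/b) = 0.5 * (1676/1815)^(1/-0.076) = 1.4265 cycles

1.4265 cycles


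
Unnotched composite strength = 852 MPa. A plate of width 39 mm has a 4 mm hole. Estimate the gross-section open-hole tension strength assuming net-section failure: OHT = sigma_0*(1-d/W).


OHT = sigma_0*(1-d/W) = 852*(1-4/39) = 764.6 MPa

764.6 MPa


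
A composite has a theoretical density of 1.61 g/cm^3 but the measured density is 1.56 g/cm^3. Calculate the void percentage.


Void% = (rho_theo - rho_actual)/rho_theo * 100 = (1.61 - 1.56)/1.61 * 100 = 3.11%

3.11%


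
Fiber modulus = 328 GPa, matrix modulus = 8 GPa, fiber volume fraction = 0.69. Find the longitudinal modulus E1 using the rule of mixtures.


E1 = Ef*Vf + Em*(1-Vf) = 328*0.69 + 8*0.31 = 228.8 GPa

228.8 GPa


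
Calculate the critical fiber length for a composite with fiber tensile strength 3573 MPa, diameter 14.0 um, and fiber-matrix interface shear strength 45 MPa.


Lc = sigma_f * d / (2 * tau_i) = 3573 * 14.0 / (2 * 45) = 555.8 um

555.8 um


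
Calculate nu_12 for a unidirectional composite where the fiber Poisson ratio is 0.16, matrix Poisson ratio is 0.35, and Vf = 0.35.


nu_12 = nu_f*Vf + nu_m*(1-Vf) = 0.16*0.35 + 0.35*0.65 = 0.2835

0.2835


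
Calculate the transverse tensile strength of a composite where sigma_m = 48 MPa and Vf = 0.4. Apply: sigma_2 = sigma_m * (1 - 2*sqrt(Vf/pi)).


factor = 1 - 2*sqrt(0.4/pi) = 0.2864
sigma_2 = 48 * 0.2864 = 13.74 MPa

13.74 MPa


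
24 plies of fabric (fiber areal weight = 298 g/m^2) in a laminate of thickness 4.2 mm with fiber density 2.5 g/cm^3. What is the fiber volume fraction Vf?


Vf = n * FAW / (rho_f * h * 1000) = 24 * 298 / (2.5 * 4.2 * 1000) = 0.6811

0.6811


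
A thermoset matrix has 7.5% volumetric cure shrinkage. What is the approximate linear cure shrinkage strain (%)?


Linear shrinkage ≈ vol_shrink/3 = 7.5/3 = 2.5%

2.5%


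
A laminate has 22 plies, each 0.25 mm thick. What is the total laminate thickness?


h = n * t_ply = 22 * 0.25 = 5.5 mm

5.5 mm


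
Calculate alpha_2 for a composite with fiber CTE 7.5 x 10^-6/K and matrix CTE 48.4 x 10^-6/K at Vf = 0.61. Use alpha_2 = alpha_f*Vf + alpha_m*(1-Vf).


alpha_2 = alpha_f*Vf + alpha_m*(1-Vf) = 7.5*0.61 + 48.4*0.39 = 23.5 x 10^-6/K

23.5 x 10^-6/K


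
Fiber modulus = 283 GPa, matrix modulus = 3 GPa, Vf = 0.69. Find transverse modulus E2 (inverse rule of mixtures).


1/E2 = Vf/Ef + (1-Vf)/Em = 0.69/283 + 0.31/3
E2 = 9.45 GPa

9.45 GPa


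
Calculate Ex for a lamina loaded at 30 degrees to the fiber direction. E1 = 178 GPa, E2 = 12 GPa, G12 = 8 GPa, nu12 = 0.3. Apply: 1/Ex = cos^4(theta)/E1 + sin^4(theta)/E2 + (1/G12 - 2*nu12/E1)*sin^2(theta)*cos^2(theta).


cos^4(30) = 0.5625, sin^4(30) = 0.0625, sin^2(30)*cos^2(30) = 0.1875
1/G12 - 2*nu12/E1 = 1/8 - 2*0.3/178 = 0.121629 GPa^-1
1/Ex = 0.5625/178 + 0.0625/12 + 0.121629*0.1875 = 0.0311739 GPa^-1
Ex = 32.08 GPa

32.08 GPa


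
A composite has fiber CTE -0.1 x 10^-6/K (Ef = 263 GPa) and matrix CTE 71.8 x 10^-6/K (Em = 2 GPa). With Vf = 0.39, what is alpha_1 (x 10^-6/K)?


E1 = Ef*Vf + Em*(1-Vf) = 103.79
alpha_1 = (alpha_f*Ef*Vf + alpha_m*Em*(1-Vf))/E1 = 0.75 x 10^-6/K

0.75 x 10^-6/K


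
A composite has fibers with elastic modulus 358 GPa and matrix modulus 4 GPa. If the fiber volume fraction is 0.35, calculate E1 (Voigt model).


E1 = Ef*Vf + Em*(1-Vf) = 358*0.35 + 4*0.65 = 127.9 GPa

127.9 GPa


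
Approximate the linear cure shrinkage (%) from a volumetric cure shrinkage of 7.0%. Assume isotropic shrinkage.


Linear shrinkage ≈ vol_shrink/3 = 7.0/3 = 2.333%

2.333%


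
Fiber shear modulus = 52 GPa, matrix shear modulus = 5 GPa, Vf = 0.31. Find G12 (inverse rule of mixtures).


1/G12 = Vf/Gf + (1-Vf)/Gm = 0.31/52 + 0.69/5
G12 = 6.95 GPa

6.95 GPa


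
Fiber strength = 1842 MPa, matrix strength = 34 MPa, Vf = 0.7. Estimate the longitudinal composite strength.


sigma_1 = sigma_f*Vf + sigma_m*(1-Vf) = 1842*0.7 + 34*0.3 = 1299.6 MPa

1299.6 MPa


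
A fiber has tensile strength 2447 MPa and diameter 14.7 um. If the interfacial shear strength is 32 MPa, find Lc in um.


Lc = sigma_f * d / (2 * tau_i) = 2447 * 14.7 / (2 * 32) = 562.0 um

562.0 um


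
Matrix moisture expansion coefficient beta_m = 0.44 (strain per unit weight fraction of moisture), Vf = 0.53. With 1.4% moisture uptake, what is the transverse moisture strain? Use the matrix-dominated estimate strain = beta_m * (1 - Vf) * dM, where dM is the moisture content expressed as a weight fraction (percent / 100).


dM = 1.4/100 = 0.014
strain = beta_m * (1-Vf) * dM = 0.44 * 0.47 * 0.014 = 0.0028952

0.0028952


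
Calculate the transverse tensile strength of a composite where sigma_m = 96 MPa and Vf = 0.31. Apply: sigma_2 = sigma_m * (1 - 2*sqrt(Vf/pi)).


factor = 1 - 2*sqrt(0.31/pi) = 0.3717
sigma_2 = 96 * 0.3717 = 35.69 MPa

35.69 MPa


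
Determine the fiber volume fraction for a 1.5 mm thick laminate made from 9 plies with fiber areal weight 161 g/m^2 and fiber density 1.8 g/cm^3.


Vf = n * FAW / (rho_f * h * 1000) = 9 * 161 / (1.8 * 1.5 * 1000) = 0.5367

0.5367


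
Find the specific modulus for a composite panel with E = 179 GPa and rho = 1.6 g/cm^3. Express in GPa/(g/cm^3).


Specific stiffness = E/rho = 179/1.6 = 111.9 GPa/(g/cm^3)

111.9 GPa/(g/cm^3)


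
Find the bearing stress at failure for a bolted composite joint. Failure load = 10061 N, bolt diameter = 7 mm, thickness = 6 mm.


sigma_br = F/(d*h) = 10061/(7*6) = 239.5 MPa

239.5 MPa


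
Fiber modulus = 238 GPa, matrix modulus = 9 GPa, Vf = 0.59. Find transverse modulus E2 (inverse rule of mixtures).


1/E2 = Vf/Ef + (1-Vf)/Em = 0.59/238 + 0.41/9
E2 = 20.82 GPa

20.82 GPa


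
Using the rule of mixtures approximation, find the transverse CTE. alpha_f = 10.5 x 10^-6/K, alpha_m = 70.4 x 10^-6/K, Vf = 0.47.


alpha_2 = alpha_f*Vf + alpha_m*(1-Vf) = 10.5*0.47 + 70.4*0.53 = 42.2 x 10^-6/K

42.2 x 10^-6/K


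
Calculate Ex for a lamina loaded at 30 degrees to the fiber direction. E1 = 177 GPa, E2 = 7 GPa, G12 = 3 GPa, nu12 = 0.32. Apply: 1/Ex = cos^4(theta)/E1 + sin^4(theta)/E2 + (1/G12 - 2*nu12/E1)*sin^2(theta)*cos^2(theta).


cos^4(30) = 0.5625, sin^4(30) = 0.0625, sin^2(30)*cos^2(30) = 0.1875
1/G12 - 2*nu12/E1 = 1/3 - 2*0.32/177 = 0.329718 GPa^-1
1/Ex = 0.5625/177 + 0.0625/7 + 0.329718*0.1875 = 0.0739286 GPa^-1
Ex = 13.53 GPa

13.53 GPa


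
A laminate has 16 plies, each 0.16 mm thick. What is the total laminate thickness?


h = n * t_ply = 16 * 0.16 = 2.56 mm

2.56 mm


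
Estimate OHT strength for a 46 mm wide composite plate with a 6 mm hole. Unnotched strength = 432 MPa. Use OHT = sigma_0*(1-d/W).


OHT = sigma_0*(1-d/W) = 432*(1-6/46) = 375.7 MPa

375.7 MPa


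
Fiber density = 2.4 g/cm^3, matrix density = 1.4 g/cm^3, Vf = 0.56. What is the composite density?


rho_c = rho_f*Vf + rho_m*(1-Vf) = 2.4*0.56 + 1.4*0.44 = 1.96 g/cm^3

1.96 g/cm^3


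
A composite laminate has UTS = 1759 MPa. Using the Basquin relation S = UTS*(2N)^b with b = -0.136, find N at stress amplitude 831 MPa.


N = 0.5 * (S/UTS)^(1/b) = 0.5 * (831/1759)^(1/-0.136) = 124.0407 cycles

124.0407 cycles


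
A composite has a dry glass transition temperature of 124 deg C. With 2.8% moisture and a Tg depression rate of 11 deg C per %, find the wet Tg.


Tg_wet = Tg_dry - k*moisture = 124 - 11*2.8 = 93.2 deg C

93.2 deg C


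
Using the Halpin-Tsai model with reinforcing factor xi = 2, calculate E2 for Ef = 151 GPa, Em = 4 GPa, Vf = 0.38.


eta = (Ef/Em - 1)/(Ef/Em + xi) = (37.75 - 1)/(37.75 + 2) = 0.9245
E2 = Em*(1+xi*eta*Vf)/(1-eta*Vf) = 10.5 GPa

10.5 GPa


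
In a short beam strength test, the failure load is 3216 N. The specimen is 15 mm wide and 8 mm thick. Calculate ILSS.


ILSS = 3F/(4bh) = 3*3216/(4*15*8) = 20.1 MPa

20.1 MPa


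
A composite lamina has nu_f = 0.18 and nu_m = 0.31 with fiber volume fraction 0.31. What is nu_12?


nu_12 = nu_f*Vf + nu_m*(1-Vf) = 0.18*0.31 + 0.31*0.69 = 0.2697

0.2697


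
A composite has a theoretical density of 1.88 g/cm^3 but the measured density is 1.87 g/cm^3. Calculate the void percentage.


Void% = (rho_theo - rho_actual)/rho_theo * 100 = (1.88 - 1.87)/1.88 * 100 = 0.53%

0.53%


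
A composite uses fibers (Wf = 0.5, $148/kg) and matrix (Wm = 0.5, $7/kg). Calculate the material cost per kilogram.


Cost = cost_f*Wf + cost_m*Wm = 148*0.5 + 7*0.5 = $77.5/kg

$77.5/kg


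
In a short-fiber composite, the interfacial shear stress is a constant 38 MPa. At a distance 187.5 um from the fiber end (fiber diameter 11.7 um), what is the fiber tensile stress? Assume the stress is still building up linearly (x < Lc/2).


Force balance: sigma_f * (pi*d^2/4) = tau * (pi*d) * x  ->  sigma_f = 4 * tau * x / d
sigma_f = 4 * 38 * 187.5 / 11.7 = 2435.9 MPa

2435.9 MPa


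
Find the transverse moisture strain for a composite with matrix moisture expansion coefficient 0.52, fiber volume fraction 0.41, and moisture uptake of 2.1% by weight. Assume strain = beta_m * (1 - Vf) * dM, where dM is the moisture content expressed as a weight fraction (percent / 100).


dM = 2.1/100 = 0.021
strain = beta_m * (1-Vf) * dM = 0.52 * 0.59 * 0.021 = 0.0064428

0.0064428


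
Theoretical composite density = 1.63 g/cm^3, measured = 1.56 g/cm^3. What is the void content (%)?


Void% = (rho_theo - rho_actual)/rho_theo * 100 = (1.63 - 1.56)/1.63 * 100 = 4.29%

4.29%


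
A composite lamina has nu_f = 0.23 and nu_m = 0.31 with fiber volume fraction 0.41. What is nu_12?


nu_12 = nu_f*Vf + nu_m*(1-Vf) = 0.23*0.41 + 0.31*0.59 = 0.2772

0.2772


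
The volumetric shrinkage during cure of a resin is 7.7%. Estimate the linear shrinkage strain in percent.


Linear shrinkage ≈ vol_shrink/3 = 7.7/3 = 2.567%

2.567%


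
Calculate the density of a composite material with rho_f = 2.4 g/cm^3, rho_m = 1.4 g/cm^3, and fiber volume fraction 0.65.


rho_c = rho_f*Vf + rho_m*(1-Vf) = 2.4*0.65 + 1.4*0.35 = 2.05 g/cm^3

2.05 g/cm^3


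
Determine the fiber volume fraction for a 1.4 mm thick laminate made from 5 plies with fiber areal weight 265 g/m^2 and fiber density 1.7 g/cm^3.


Vf = n * FAW / (rho_f * h * 1000) = 5 * 265 / (1.7 * 1.4 * 1000) = 0.5567

0.5567


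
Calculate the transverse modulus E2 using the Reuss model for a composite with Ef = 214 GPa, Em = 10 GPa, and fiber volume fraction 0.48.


1/E2 = Vf/Ef + (1-Vf)/Em = 0.48/214 + 0.52/10
E2 = 18.44 GPa

18.44 GPa


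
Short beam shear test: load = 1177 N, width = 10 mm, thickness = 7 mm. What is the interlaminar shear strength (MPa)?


ILSS = 3F/(4bh) = 3*1177/(4*10*7) = 12.61 MPa

12.61 MPa


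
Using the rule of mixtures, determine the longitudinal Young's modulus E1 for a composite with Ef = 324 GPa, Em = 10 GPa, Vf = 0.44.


E1 = Ef*Vf + Em*(1-Vf) = 324*0.44 + 10*0.56 = 148.16 GPa

148.16 GPa


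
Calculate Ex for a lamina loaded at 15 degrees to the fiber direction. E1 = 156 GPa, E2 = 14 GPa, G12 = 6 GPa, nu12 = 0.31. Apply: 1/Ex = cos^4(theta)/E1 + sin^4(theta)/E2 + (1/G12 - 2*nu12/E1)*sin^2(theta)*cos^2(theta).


cos^4(15) = 0.870513, sin^4(15) = 0.004487, sin^2(15)*cos^2(15) = 0.0625
1/G12 - 2*nu12/E1 = 1/6 - 2*0.31/156 = 0.162692 GPa^-1
1/Ex = 0.870513/156 + 0.004487/14 + 0.162692*0.0625 = 0.016069 GPa^-1
Ex = 62.23 GPa

62.23 GPa


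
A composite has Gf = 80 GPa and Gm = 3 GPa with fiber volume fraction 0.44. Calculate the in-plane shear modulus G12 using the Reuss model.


1/G12 = Vf/Gf + (1-Vf)/Gm = 0.44/80 + 0.56/3
G12 = 5.2 GPa

5.2 GPa


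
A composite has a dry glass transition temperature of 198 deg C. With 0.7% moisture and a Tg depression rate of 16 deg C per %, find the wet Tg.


Tg_wet = Tg_dry - k*moisture = 198 - 16*0.7 = 186.8 deg C

186.8 deg C


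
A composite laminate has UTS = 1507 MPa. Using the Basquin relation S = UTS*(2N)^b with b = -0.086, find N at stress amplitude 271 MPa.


N = 0.5 * (S/UTS)^(1/b) = 0.5 * (271/1507)^(1/-0.086) = 2.3091e+08 cycles

2.3091e+08 cycles


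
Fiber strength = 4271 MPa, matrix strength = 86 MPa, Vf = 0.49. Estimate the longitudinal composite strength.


sigma_1 = sigma_f*Vf + sigma_m*(1-Vf) = 4271*0.49 + 86*0.51 = 2136.7 MPa

2136.7 MPa


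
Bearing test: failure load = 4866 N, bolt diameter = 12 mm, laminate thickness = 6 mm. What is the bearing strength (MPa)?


sigma_br = F/(d*h) = 4866/(12*6) = 67.6 MPa

67.6 MPa


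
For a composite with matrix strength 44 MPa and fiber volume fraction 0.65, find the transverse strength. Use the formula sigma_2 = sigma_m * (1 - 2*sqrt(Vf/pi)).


factor = 1 - 2*sqrt(0.65/pi) = 0.0903
sigma_2 = 44 * 0.0903 = 3.97 MPa

3.97 MPa


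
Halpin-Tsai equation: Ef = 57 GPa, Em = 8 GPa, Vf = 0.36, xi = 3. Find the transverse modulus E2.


eta = (Ef/Em - 1)/(Ef/Em + xi) = (7.125 - 1)/(7.125 + 3) = 0.6049
E2 = Em*(1+xi*eta*Vf)/(1-eta*Vf) = 16.91 GPa

16.91 GPa


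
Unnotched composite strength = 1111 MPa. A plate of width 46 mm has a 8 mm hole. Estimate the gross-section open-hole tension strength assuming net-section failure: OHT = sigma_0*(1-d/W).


OHT = sigma_0*(1-d/W) = 1111*(1-8/46) = 917.8 MPa

917.8 MPa


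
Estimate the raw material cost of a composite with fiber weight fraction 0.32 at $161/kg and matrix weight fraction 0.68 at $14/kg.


Cost = cost_f*Wf + cost_m*Wm = 161*0.32 + 14*0.68 = $61.04/kg

$61.04/kg


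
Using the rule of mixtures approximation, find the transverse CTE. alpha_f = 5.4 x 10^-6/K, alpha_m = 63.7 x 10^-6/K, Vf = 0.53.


alpha_2 = alpha_f*Vf + alpha_m*(1-Vf) = 5.4*0.53 + 63.7*0.47 = 32.8 x 10^-6/K

32.8 x 10^-6/K


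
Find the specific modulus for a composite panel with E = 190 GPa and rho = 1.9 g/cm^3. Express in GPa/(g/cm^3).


Specific stiffness = E/rho = 190/1.9 = 100.0 GPa/(g/cm^3)

100.0 GPa/(g/cm^3)


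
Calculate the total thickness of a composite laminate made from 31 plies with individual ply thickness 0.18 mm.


h = n * t_ply = 31 * 0.18 = 5.58 mm

5.58 mm


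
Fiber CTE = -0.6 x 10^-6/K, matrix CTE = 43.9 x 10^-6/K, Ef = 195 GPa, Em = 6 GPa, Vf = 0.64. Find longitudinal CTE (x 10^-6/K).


E1 = Ef*Vf + Em*(1-Vf) = 126.96
alpha_1 = (alpha_f*Ef*Vf + alpha_m*Em*(1-Vf))/E1 = 0.16 x 10^-6/K

0.16 x 10^-6/K


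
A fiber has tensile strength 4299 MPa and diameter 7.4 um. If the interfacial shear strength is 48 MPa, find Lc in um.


Lc = sigma_f * d / (2 * tau_i) = 4299 * 7.4 / (2 * 48) = 331.4 um

331.4 um


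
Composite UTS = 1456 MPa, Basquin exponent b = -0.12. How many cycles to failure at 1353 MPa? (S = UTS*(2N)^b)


N = 0.5 * (S/UTS)^(1/b) = 0.5 * (1353/1456)^(1/-0.12) = 0.9215 cycles

0.9215 cycles


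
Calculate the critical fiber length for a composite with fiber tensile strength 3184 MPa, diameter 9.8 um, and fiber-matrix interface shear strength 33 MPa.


Lc = sigma_f * d / (2 * tau_i) = 3184 * 9.8 / (2 * 33) = 472.8 um

472.8 um


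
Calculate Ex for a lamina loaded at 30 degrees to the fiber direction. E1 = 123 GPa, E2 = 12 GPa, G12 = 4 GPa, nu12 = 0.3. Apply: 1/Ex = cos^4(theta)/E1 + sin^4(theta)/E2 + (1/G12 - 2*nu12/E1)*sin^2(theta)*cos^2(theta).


cos^4(30) = 0.5625, sin^4(30) = 0.0625, sin^2(30)*cos^2(30) = 0.1875
1/G12 - 2*nu12/E1 = 1/4 - 2*0.3/123 = 0.245122 GPa^-1
1/Ex = 0.5625/123 + 0.0625/12 + 0.245122*0.1875 = 0.0557419 GPa^-1
Ex = 17.94 GPa

17.94 GPa


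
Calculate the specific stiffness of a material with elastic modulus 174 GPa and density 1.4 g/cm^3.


Specific stiffness = E/rho = 174/1.4 = 124.3 GPa/(g/cm^3)

124.3 GPa/(g/cm^3)


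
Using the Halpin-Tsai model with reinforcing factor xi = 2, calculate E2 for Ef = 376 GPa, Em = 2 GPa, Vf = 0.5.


eta = (Ef/Em - 1)/(Ef/Em + xi) = (188.0 - 1)/(188.0 + 2) = 0.9842
E2 = Em*(1+xi*eta*Vf)/(1-eta*Vf) = 7.81 GPa

7.81 GPa


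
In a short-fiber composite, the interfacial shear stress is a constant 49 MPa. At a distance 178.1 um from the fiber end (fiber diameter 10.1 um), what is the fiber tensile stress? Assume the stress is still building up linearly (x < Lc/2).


Force balance: sigma_f * (pi*d^2/4) = tau * (pi*d) * x  ->  sigma_f = 4 * tau * x / d
sigma_f = 4 * 49 * 178.1 / 10.1 = 3456.2 MPa

3456.2 MPa


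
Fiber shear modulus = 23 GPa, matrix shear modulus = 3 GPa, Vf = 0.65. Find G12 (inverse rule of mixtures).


1/G12 = Vf/Gf + (1-Vf)/Gm = 0.65/23 + 0.35/3
G12 = 6.9 GPa

6.9 GPa


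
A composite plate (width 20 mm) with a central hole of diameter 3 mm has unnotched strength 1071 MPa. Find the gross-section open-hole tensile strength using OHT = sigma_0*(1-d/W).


OHT = sigma_0*(1-d/W) = 1071*(1-3/20) = 910.4 MPa

910.4 MPa


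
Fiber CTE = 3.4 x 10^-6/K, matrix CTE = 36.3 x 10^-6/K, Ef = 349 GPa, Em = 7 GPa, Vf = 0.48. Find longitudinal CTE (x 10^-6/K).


E1 = Ef*Vf + Em*(1-Vf) = 171.16
alpha_1 = (alpha_f*Ef*Vf + alpha_m*Em*(1-Vf))/E1 = 4.1 x 10^-6/K

4.1 x 10^-6/K


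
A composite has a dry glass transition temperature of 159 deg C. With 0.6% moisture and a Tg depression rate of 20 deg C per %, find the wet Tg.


Tg_wet = Tg_dry - k*moisture = 159 - 20*0.6 = 147.0 deg C

147.0 deg C


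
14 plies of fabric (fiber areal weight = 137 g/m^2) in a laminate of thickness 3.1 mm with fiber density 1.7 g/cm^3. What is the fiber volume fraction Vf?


Vf = n * FAW / (rho_f * h * 1000) = 14 * 137 / (1.7 * 3.1 * 1000) = 0.3639

0.3639


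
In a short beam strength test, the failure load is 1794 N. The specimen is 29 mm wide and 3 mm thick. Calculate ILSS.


ILSS = 3F/(4bh) = 3*1794/(4*29*3) = 15.47 MPa

15.47 MPa


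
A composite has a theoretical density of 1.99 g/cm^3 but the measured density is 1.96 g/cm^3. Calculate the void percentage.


Void% = (rho_theo - rho_actual)/rho_theo * 100 = (1.99 - 1.96)/1.99 * 100 = 1.51%

1.51%


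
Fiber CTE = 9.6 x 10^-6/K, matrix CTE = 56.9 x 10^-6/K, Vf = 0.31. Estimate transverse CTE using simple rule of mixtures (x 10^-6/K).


alpha_2 = alpha_f*Vf + alpha_m*(1-Vf) = 9.6*0.31 + 56.9*0.69 = 42.2 x 10^-6/K

42.2 x 10^-6/K


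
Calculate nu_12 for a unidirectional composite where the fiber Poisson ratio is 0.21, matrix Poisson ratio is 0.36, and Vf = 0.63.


nu_12 = nu_f*Vf + nu_m*(1-Vf) = 0.21*0.63 + 0.36*0.37 = 0.2655

0.2655


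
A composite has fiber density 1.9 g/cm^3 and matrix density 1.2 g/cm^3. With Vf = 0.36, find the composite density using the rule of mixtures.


rho_c = rho_f*Vf + rho_m*(1-Vf) = 1.9*0.36 + 1.2*0.64 = 1.452 g/cm^3

1.452 g/cm^3


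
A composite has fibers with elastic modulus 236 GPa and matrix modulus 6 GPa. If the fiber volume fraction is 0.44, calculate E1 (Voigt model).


E1 = Ef*Vf + Em*(1-Vf) = 236*0.44 + 6*0.56 = 107.2 GPa

107.2 GPa
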